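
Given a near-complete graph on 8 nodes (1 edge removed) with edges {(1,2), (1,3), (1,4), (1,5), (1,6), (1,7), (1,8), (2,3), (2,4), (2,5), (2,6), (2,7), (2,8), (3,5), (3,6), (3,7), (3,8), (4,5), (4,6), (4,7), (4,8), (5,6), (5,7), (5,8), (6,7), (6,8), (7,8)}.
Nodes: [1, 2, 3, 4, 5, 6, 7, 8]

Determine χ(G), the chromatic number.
χ(G) = 7

Clique number ω(G) = 7 (lower bound: χ ≥ ω).
The clique on [1, 2, 3, 5, 6, 7, 8] has size 7, forcing χ ≥ 7, and the coloring below uses 7 colors, so χ(G) = 7.
A valid 7-coloring: color 1: [6]; color 2: [2]; color 3: [7]; color 4: [8]; color 5: [5]; color 6: [1]; color 7: [3, 4].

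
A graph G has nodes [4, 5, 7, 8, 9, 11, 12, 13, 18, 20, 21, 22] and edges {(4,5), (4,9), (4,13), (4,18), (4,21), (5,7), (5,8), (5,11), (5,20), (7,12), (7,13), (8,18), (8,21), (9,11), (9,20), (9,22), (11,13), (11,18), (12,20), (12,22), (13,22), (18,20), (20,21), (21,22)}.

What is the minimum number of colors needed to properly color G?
χ(G) = 2

Clique number ω(G) = 2 (lower bound: χ ≥ ω).
The graph is bipartite (no odd cycle), so 2 colors suffice: χ(G) = 2.
A valid 2-coloring: color 1: [4, 7, 8, 11, 20, 22]; color 2: [5, 9, 12, 13, 18, 21].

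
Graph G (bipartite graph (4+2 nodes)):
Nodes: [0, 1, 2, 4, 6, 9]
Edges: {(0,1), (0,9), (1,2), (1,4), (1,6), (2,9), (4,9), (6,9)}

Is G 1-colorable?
No, G is not 1-colorable

Edge (0,1) forces its endpoints to differ, so 1 color is not enough.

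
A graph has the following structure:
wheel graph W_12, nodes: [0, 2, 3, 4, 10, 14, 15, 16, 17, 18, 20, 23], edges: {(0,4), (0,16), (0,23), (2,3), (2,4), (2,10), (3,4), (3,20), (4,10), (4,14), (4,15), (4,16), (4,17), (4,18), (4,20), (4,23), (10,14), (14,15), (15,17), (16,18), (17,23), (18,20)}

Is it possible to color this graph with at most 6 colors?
Yes, G is 6-colorable

A valid 6-coloring: color 1: [4]; color 2: [0, 2, 14, 17, 18]; color 3: [10, 15, 16, 20, 23]; color 4: [3].
(χ(G) = 4 ≤ 6.)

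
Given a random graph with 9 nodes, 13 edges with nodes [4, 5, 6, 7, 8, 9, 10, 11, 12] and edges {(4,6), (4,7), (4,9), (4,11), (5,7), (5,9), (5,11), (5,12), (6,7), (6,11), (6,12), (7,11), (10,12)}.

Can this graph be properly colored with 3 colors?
The clique on vertices [4, 6, 7, 11] has size 4 > 3, so it alone needs 4 colors.

No, G is not 3-colorable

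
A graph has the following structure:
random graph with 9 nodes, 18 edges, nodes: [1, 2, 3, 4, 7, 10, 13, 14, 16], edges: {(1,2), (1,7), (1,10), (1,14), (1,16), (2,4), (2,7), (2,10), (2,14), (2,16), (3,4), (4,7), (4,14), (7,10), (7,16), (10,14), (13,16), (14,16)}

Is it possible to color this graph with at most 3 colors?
The clique on vertices [1, 2, 14, 16] has size 4 > 3, so it alone needs 4 colors.

No, G is not 3-colorable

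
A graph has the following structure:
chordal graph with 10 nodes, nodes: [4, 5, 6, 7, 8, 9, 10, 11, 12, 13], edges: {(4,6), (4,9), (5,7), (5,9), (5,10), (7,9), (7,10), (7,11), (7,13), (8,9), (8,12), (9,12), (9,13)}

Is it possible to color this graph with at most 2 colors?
No, G is not 2-colorable

The clique on vertices [8, 9, 12] has size 3 > 2, so it alone needs 3 colors.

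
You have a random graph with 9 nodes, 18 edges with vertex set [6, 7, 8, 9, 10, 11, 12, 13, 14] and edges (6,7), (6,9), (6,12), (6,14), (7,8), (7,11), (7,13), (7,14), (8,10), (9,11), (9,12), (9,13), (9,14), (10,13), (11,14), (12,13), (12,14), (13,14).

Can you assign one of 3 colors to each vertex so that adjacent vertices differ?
The clique on vertices [9, 12, 13, 14] has size 4 > 3, so it alone needs 4 colors.

No, G is not 3-colorable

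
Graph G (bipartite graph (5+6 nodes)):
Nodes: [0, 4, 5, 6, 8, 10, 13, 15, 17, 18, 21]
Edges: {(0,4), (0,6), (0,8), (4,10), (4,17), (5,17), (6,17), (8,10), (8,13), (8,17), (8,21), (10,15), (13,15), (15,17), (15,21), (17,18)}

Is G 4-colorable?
A valid 4-coloring: color 1: [0, 10, 13, 17, 21]; color 2: [4, 5, 6, 8, 15, 18].
(χ(G) = 2 ≤ 4.)

Yes, G is 4-colorable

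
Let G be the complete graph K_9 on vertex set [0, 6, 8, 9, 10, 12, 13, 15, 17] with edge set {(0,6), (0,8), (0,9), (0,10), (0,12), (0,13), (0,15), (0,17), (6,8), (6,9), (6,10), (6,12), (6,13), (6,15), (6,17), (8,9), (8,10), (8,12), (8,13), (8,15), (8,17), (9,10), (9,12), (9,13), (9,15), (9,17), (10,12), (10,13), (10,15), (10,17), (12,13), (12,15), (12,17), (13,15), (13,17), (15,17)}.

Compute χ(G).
Clique number ω(G) = 9 (lower bound: χ ≥ ω).
The clique on [0, 6, 8, 9, 10, 12, 13, 15, 17] has size 9, forcing χ ≥ 9, and the coloring below uses 9 colors, so χ(G) = 9.
A valid 9-coloring: color 1: [6]; color 2: [13]; color 3: [17]; color 4: [8]; color 5: [15]; color 6: [0]; color 7: [12]; color 8: [10]; color 9: [9].

χ(G) = 9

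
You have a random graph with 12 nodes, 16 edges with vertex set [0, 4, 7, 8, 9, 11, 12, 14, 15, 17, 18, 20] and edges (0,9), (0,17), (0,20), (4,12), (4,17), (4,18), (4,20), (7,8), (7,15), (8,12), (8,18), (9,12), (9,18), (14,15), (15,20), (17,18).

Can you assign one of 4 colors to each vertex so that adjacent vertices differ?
Yes, G is 4-colorable

A valid 4-coloring: color 1: [4, 8, 9, 11, 15]; color 2: [0, 7, 12, 14, 18]; color 3: [17, 20].
(χ(G) = 3 ≤ 4.)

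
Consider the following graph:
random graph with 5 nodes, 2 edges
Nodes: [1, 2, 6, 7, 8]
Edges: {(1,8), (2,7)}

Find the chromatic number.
Clique number ω(G) = 2 (lower bound: χ ≥ ω).
The graph is bipartite (no odd cycle), so 2 colors suffice: χ(G) = 2.
A valid 2-coloring: color 1: [2, 6, 8]; color 2: [1, 7].

χ(G) = 2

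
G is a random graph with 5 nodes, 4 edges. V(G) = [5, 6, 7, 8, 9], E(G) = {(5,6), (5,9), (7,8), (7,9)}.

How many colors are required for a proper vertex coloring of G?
χ(G) = 2

Clique number ω(G) = 2 (lower bound: χ ≥ ω).
The graph is bipartite (no odd cycle), so 2 colors suffice: χ(G) = 2.
A valid 2-coloring: color 1: [5, 7]; color 2: [6, 8, 9].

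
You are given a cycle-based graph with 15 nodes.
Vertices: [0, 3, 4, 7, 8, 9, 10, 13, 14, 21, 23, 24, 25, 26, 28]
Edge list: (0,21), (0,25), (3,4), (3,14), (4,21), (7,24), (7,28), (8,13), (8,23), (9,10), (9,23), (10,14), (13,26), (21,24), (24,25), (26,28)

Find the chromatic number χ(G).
χ(G) = 3

Clique number ω(G) = 2 (lower bound: χ ≥ ω).
Odd cycle [21, 24, 7, 28, 26, 13, 8, 23, 9, 10, 14, 3, 4] needs 3 colors (χ ≥ 3).
The coloring below uses 3 colors, so χ(G) = 3.
A valid 3-coloring: color 1: [3, 7, 8, 9, 21, 25, 26]; color 2: [0, 4, 10, 13, 23, 24, 28]; color 3: [14].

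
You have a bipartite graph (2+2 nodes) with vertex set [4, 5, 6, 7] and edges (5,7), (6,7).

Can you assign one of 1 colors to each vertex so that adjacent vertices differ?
No, G is not 1-colorable

Edge (5,7) forces its endpoints to differ, so 1 color is not enough.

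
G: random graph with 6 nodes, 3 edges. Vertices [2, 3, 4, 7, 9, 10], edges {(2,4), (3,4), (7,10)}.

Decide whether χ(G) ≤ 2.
A valid 2-coloring: color 1: [4, 9, 10]; color 2: [2, 3, 7].
(χ(G) = 2 ≤ 2.)

Yes, G is 2-colorable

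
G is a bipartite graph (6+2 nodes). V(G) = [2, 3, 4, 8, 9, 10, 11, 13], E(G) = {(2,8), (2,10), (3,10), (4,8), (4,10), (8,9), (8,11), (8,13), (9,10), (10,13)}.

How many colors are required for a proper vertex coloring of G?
Clique number ω(G) = 2 (lower bound: χ ≥ ω).
The graph is bipartite (no odd cycle), so 2 colors suffice: χ(G) = 2.
A valid 2-coloring: color 1: [8, 10]; color 2: [2, 3, 4, 9, 11, 13].

χ(G) = 2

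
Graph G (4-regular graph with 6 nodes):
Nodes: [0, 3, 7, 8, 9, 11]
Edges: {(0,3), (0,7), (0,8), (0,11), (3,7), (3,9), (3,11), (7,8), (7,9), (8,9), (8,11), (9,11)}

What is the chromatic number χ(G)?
χ(G) = 3

Clique number ω(G) = 3 (lower bound: χ ≥ ω).
The clique on [0, 8, 11] has size 3, forcing χ ≥ 3, and the coloring below uses 3 colors, so χ(G) = 3.
A valid 3-coloring: color 1: [7, 11]; color 2: [3, 8]; color 3: [0, 9].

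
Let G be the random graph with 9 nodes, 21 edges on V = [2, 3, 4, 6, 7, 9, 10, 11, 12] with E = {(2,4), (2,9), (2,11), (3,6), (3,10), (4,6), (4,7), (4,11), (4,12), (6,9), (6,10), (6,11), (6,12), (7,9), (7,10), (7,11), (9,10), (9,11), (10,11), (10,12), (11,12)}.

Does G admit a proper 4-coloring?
Yes, G is 4-colorable

A valid 4-coloring: color 1: [3, 11]; color 2: [2, 6, 7]; color 3: [4, 10]; color 4: [9, 12].
(χ(G) = 4 ≤ 4.)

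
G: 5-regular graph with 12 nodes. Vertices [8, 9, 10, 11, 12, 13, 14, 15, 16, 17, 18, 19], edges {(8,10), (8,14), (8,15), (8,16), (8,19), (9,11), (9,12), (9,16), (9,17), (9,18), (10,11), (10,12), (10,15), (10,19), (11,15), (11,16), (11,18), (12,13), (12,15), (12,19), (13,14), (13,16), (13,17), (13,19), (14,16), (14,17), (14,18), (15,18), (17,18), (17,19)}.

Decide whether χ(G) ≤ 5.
A valid 5-coloring: color 1: [8, 11, 12, 17]; color 2: [10, 16, 18]; color 3: [9, 13, 15]; color 4: [14, 19].
(χ(G) = 4 ≤ 5.)

Yes, G is 5-colorable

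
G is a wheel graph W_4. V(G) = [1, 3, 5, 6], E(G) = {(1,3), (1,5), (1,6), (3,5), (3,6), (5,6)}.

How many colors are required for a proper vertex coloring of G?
χ(G) = 4

Clique number ω(G) = 4 (lower bound: χ ≥ ω).
The clique on [1, 3, 5, 6] has size 4, forcing χ ≥ 4, and the coloring below uses 4 colors, so χ(G) = 4.
A valid 4-coloring: color 1: [5]; color 2: [1]; color 3: [6]; color 4: [3].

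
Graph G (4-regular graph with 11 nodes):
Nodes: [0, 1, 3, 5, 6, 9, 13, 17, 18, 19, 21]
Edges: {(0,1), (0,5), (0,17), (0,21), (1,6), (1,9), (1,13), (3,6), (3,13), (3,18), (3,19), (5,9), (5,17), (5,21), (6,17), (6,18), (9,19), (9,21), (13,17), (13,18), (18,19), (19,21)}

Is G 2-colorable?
No, G is not 2-colorable

The clique on vertices [0, 5, 17] has size 3 > 2, so it alone needs 3 colors.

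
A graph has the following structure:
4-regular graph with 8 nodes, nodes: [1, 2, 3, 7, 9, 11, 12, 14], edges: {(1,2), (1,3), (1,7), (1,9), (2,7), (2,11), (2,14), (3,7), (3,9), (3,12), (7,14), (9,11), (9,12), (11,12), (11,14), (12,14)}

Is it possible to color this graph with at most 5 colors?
A valid 5-coloring: color 1: [3, 14]; color 2: [1, 12]; color 3: [7, 9]; color 4: [2]; color 5: [11].
(χ(G) = 4 ≤ 5.)

Yes, G is 5-colorable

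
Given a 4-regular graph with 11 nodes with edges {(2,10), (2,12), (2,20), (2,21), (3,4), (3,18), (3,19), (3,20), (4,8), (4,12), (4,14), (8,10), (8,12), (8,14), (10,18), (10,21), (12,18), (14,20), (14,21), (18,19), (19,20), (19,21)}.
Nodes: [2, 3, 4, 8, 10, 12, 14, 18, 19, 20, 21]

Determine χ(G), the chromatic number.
Clique number ω(G) = 3 (lower bound: χ ≥ ω).
The clique on [2, 10, 21] has size 3, forcing χ ≥ 3, and the coloring below uses 3 colors, so χ(G) = 3.
A valid 3-coloring: color 1: [4, 18, 20, 21]; color 2: [10, 12, 14, 19]; color 3: [2, 3, 8].

χ(G) = 3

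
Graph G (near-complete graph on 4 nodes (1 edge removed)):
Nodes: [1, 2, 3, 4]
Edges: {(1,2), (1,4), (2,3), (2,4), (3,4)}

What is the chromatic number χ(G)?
Clique number ω(G) = 3 (lower bound: χ ≥ ω).
The clique on [1, 2, 4] has size 3, forcing χ ≥ 3, and the coloring below uses 3 colors, so χ(G) = 3.
A valid 3-coloring: color 1: [2]; color 2: [4]; color 3: [1, 3].

χ(G) = 3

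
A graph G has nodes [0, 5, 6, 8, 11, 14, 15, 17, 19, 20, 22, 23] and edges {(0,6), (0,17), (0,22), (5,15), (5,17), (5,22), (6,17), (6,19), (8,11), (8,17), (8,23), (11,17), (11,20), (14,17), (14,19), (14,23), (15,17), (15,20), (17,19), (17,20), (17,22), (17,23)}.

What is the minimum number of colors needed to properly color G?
Clique number ω(G) = 3 (lower bound: χ ≥ ω).
Odd cycle [22, 5, 15, 20, 11, 8, 23, 14, 19, 6, 0] needs 3 colors (χ ≥ 3).
Vertex 17 is adjacent to every vertex of [0, 5, 6, 8, 11, 14, 15, 19, 20, 22, 23], which already need 3 colors among themselves, so 17 needs a new color (χ ≥ 4).
The coloring below uses 4 colors, so χ(G) = 4.
A valid 4-coloring: color 1: [17]; color 2: [6, 11, 15, 22, 23]; color 3: [0, 5, 8, 14, 20]; color 4: [19].

χ(G) = 4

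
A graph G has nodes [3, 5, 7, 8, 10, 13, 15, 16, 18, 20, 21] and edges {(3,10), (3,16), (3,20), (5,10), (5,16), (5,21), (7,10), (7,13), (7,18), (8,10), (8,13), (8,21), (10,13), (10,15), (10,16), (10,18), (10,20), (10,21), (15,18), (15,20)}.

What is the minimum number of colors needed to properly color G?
Clique number ω(G) = 3 (lower bound: χ ≥ ω).
The clique on [3, 10, 16] has size 3, forcing χ ≥ 3, and the coloring below uses 3 colors, so χ(G) = 3.
A valid 3-coloring: color 1: [10]; color 2: [3, 5, 7, 8, 15]; color 3: [13, 16, 18, 20, 21].

χ(G) = 3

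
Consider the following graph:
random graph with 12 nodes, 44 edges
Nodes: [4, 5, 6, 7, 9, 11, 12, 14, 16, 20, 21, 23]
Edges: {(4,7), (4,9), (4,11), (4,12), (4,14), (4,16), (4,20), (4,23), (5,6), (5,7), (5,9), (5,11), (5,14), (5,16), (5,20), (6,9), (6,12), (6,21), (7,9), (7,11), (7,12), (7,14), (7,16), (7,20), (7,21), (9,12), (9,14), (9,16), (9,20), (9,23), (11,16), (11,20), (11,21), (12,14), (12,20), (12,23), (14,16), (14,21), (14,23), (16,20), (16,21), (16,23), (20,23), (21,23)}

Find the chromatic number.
χ(G) = 5

Clique number ω(G) = 5 (lower bound: χ ≥ ω).
The clique on [4, 9, 16, 20, 23] has size 5, forcing χ ≥ 5, and the coloring below uses 5 colors, so χ(G) = 5.
A valid 5-coloring: color 1: [6, 7, 23]; color 2: [9, 11]; color 3: [12, 16]; color 4: [14, 20]; color 5: [4, 5, 21].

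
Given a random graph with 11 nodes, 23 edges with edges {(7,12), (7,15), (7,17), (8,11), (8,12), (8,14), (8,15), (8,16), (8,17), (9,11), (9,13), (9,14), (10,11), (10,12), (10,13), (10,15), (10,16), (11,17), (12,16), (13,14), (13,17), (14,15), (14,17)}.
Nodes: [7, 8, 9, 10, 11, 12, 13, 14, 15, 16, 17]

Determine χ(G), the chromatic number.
Clique number ω(G) = 3 (lower bound: χ ≥ ω).
Suppose a proper 3-coloring c exists. The clique [8, 11, 17] takes 3 distinct colors; by symmetry let c(8) = 1, c(11) = 2, c(17) = 3.
- Vertex 14: neighbors [8, 17] already have colors [1, 3] ⇒ c(14) = 2.
- Vertex 13: neighbors [14, 17] already have colors [2, 3] ⇒ c(13) = 1.
- Vertex 10: neighbors [13, 11] already have colors [1, 2] ⇒ c(10) = 3.
- Vertex 15: neighbors [8, 14, 10] already have colors [1, 2, 3] — all 3 colors blocked. Contradiction.
The forced assignments end in a contradiction, so G has no proper 3-coloring (χ ≥ 4).
The coloring below uses 4 colors, so χ(G) = 4.
A valid 4-coloring: color 1: [7, 8, 9, 10]; color 2: [11, 12, 14]; color 3: [15, 16, 17]; color 4: [13].

χ(G) = 4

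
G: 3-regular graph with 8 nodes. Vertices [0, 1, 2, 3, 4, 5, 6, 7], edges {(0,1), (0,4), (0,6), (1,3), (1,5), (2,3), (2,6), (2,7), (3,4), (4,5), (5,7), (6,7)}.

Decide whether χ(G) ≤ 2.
No, G is not 2-colorable

The clique on vertices [2, 6, 7] has size 3 > 2, so it alone needs 3 colors.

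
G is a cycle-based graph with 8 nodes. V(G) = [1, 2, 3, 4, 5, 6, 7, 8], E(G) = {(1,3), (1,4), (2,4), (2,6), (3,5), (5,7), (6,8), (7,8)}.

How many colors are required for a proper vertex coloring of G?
Clique number ω(G) = 2 (lower bound: χ ≥ ω).
The graph is bipartite (no odd cycle), so 2 colors suffice: χ(G) = 2.
A valid 2-coloring: color 1: [3, 4, 6, 7]; color 2: [1, 2, 5, 8].

χ(G) = 2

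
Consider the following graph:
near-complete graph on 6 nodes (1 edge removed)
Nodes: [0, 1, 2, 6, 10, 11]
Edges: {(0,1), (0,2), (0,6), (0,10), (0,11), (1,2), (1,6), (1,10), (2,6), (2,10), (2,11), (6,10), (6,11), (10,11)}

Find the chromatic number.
Clique number ω(G) = 5 (lower bound: χ ≥ ω).
The clique on [0, 1, 2, 6, 10] has size 5, forcing χ ≥ 5, and the coloring below uses 5 colors, so χ(G) = 5.
A valid 5-coloring: color 1: [6]; color 2: [2]; color 3: [10]; color 4: [0]; color 5: [1, 11].

χ(G) = 5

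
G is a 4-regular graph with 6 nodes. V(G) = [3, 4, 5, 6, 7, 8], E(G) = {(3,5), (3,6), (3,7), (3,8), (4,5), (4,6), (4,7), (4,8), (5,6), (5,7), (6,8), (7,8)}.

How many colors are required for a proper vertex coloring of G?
χ(G) = 3

Clique number ω(G) = 3 (lower bound: χ ≥ ω).
The clique on [3, 6, 8] has size 3, forcing χ ≥ 3, and the coloring below uses 3 colors, so χ(G) = 3.
A valid 3-coloring: color 1: [3, 4]; color 2: [5, 8]; color 3: [6, 7].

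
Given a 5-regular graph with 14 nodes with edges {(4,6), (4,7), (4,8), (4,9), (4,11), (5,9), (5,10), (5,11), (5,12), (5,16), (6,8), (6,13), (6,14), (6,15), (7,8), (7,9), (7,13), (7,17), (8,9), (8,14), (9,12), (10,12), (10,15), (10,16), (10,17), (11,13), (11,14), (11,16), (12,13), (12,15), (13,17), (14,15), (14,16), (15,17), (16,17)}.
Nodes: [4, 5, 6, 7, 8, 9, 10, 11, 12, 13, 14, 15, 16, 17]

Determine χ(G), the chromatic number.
Clique number ω(G) = 4 (lower bound: χ ≥ ω).
The clique on [4, 7, 8, 9] has size 4, forcing χ ≥ 4, and the coloring below uses 4 colors, so χ(G) = 4.
A valid 4-coloring: color 1: [6, 9, 10, 11]; color 2: [5, 7, 15]; color 3: [4, 12, 14, 17]; color 4: [8, 13, 16].

χ(G) = 4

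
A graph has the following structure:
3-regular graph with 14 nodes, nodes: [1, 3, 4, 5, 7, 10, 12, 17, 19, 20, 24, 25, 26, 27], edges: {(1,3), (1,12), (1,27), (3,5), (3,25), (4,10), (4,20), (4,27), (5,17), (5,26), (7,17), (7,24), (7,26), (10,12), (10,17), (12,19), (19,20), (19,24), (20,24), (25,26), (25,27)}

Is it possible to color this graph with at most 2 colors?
No, G is not 2-colorable

The clique on vertices [19, 20, 24] has size 3 > 2, so it alone needs 3 colors.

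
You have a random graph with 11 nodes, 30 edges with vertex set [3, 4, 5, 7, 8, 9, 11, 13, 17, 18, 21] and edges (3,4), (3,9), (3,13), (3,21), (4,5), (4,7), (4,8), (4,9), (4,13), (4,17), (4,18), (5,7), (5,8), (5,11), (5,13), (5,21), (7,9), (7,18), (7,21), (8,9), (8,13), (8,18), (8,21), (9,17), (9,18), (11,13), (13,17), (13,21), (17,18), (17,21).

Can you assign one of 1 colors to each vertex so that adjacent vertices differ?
No, G is not 1-colorable

The clique on vertices [4, 8, 9, 18] has size 4 > 1, so it alone needs 4 colors.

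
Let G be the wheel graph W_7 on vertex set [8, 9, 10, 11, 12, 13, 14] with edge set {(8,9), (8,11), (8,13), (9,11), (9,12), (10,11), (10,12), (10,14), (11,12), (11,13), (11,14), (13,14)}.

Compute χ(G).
Clique number ω(G) = 3 (lower bound: χ ≥ ω).
The clique on [8, 9, 11] has size 3, forcing χ ≥ 3, and the coloring below uses 3 colors, so χ(G) = 3.
A valid 3-coloring: color 1: [11]; color 2: [8, 12, 14]; color 3: [9, 10, 13].

χ(G) = 3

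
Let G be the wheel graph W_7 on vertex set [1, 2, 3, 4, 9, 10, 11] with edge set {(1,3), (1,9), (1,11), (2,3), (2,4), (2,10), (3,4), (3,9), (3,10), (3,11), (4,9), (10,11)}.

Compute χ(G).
Clique number ω(G) = 3 (lower bound: χ ≥ ω).
The clique on [1, 3, 9] has size 3, forcing χ ≥ 3, and the coloring below uses 3 colors, so χ(G) = 3.
A valid 3-coloring: color 1: [3]; color 2: [2, 9, 11]; color 3: [1, 4, 10].

χ(G) = 3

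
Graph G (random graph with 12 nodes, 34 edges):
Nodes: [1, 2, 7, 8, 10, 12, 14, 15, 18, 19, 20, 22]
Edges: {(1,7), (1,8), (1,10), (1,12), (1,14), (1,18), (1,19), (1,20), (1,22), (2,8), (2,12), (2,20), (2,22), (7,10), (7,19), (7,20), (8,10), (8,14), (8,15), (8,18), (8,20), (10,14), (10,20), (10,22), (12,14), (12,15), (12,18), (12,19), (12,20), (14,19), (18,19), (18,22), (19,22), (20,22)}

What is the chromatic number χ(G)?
χ(G) = 4

Clique number ω(G) = 4 (lower bound: χ ≥ ω).
The clique on [1, 12, 18, 19] has size 4, forcing χ ≥ 4, and the coloring below uses 4 colors, so χ(G) = 4.
A valid 4-coloring: color 1: [1, 2, 15]; color 2: [7, 8, 12, 22]; color 3: [14, 18, 20]; color 4: [10, 19].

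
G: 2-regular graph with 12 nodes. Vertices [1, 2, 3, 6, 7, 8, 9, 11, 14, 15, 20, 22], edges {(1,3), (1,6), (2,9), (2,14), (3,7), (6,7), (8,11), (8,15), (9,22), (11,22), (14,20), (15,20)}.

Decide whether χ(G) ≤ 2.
Yes, G is 2-colorable

A valid 2-coloring: color 1: [1, 7, 9, 11, 14, 15]; color 2: [2, 3, 6, 8, 20, 22].
(χ(G) = 2 ≤ 2.)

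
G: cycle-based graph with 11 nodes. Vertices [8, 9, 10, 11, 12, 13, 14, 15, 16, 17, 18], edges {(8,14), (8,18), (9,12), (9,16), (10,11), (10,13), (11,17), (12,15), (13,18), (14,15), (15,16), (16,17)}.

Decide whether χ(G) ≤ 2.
Odd cycle [14, 15, 16, 17, 11, 10, 13, 18, 8] needs 3 colors (χ ≥ 3).
Hence χ(G) ≥ 3 > 2, so no proper 2-coloring exists.

No, G is not 2-colorable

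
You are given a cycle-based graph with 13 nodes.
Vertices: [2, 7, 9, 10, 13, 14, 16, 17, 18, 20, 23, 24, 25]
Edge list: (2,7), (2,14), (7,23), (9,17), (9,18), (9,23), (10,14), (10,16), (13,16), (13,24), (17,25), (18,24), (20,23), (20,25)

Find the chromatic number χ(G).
χ(G) = 3

Clique number ω(G) = 2 (lower bound: χ ≥ ω).
Odd cycle [20, 25, 17, 9, 23] needs 3 colors (χ ≥ 3).
The coloring below uses 3 colors, so χ(G) = 3.
A valid 3-coloring: color 1: [2, 10, 13, 18, 23, 25]; color 2: [7, 9, 14, 16, 20, 24]; color 3: [17].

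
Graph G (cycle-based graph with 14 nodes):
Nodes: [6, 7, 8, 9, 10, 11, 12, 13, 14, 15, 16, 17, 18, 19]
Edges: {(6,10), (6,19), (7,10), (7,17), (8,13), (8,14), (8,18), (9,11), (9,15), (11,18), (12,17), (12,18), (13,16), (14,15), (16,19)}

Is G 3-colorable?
Yes, G is 3-colorable

A valid 3-coloring: color 1: [6, 7, 8, 11, 12, 15, 16]; color 2: [9, 10, 13, 14, 17, 18, 19].
(χ(G) = 2 ≤ 3.)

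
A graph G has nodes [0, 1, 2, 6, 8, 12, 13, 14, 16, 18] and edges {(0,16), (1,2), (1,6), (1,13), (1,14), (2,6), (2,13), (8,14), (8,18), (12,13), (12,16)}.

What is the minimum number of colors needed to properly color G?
χ(G) = 3

Clique number ω(G) = 3 (lower bound: χ ≥ ω).
The clique on [1, 2, 13] has size 3, forcing χ ≥ 3, and the coloring below uses 3 colors, so χ(G) = 3.
A valid 3-coloring: color 1: [0, 1, 8, 12]; color 2: [2, 14, 16, 18]; color 3: [6, 13].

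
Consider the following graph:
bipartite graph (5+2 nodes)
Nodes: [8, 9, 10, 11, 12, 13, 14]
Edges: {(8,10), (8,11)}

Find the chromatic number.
χ(G) = 2

Clique number ω(G) = 2 (lower bound: χ ≥ ω).
The graph is bipartite (no odd cycle), so 2 colors suffice: χ(G) = 2.
A valid 2-coloring: color 1: [8, 9, 12, 13, 14]; color 2: [10, 11].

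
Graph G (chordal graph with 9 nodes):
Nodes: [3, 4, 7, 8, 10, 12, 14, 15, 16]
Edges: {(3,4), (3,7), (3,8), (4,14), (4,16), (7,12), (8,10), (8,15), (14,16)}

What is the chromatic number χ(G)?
Clique number ω(G) = 3 (lower bound: χ ≥ ω).
The clique on [4, 14, 16] has size 3, forcing χ ≥ 3, and the coloring below uses 3 colors, so χ(G) = 3.
A valid 3-coloring: color 1: [3, 10, 12, 14, 15]; color 2: [4, 7, 8]; color 3: [16].

χ(G) = 3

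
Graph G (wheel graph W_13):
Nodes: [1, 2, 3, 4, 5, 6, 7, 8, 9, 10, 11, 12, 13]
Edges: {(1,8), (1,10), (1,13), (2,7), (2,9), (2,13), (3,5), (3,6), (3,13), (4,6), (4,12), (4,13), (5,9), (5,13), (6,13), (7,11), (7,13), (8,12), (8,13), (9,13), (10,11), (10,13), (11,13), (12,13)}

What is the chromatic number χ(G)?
Clique number ω(G) = 3 (lower bound: χ ≥ ω).
The clique on [1, 8, 13] has size 3, forcing χ ≥ 3, and the coloring below uses 3 colors, so χ(G) = 3.
A valid 3-coloring: color 1: [13]; color 2: [3, 4, 7, 8, 9, 10]; color 3: [1, 2, 5, 6, 11, 12].

χ(G) = 3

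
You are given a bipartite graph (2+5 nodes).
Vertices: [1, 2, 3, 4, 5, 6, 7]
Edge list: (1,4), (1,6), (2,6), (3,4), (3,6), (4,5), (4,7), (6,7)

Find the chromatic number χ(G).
Clique number ω(G) = 2 (lower bound: χ ≥ ω).
The graph is bipartite (no odd cycle), so 2 colors suffice: χ(G) = 2.
A valid 2-coloring: color 1: [4, 6]; color 2: [1, 2, 3, 5, 7].

χ(G) = 2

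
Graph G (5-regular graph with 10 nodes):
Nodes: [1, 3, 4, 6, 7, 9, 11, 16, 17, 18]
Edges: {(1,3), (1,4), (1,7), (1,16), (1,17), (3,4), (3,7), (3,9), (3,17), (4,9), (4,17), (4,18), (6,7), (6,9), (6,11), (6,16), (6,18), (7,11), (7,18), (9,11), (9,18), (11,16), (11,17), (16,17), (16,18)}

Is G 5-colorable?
A valid 5-coloring: color 1: [7, 9, 16]; color 2: [17, 18]; color 3: [4, 6]; color 4: [3, 11]; color 5: [1].
(χ(G) = 4 ≤ 5.)

Yes, G is 5-colorable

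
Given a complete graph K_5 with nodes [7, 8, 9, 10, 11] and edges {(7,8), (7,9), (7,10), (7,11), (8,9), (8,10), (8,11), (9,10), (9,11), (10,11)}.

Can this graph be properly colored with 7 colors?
A valid 7-coloring: color 1: [11]; color 2: [10]; color 3: [8]; color 4: [7]; color 5: [9].
(χ(G) = 5 ≤ 7.)

Yes, G is 7-colorable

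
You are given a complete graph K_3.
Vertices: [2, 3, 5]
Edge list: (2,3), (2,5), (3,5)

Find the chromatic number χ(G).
Clique number ω(G) = 3 (lower bound: χ ≥ ω).
The clique on [2, 3, 5] has size 3, forcing χ ≥ 3, and the coloring below uses 3 colors, so χ(G) = 3.
A valid 3-coloring: color 1: [2]; color 2: [3]; color 3: [5].

χ(G) = 3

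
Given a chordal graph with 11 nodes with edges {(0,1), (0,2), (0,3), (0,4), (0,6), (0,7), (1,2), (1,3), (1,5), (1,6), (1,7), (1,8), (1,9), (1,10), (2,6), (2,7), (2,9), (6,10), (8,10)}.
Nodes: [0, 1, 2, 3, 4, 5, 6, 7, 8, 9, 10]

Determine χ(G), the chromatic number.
χ(G) = 4

Clique number ω(G) = 4 (lower bound: χ ≥ ω).
The clique on [0, 1, 2, 6] has size 4, forcing χ ≥ 4, and the coloring below uses 4 colors, so χ(G) = 4.
A valid 4-coloring: color 1: [1, 4]; color 2: [0, 5, 9, 10]; color 3: [2, 3, 8]; color 4: [6, 7].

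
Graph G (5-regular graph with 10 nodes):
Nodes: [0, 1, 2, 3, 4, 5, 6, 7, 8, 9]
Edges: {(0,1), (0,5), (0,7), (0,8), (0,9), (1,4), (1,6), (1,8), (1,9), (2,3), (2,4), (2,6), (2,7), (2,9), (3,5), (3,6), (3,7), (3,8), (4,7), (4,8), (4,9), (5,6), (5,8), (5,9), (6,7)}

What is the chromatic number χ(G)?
χ(G) = 4

Clique number ω(G) = 4 (lower bound: χ ≥ ω).
The clique on [2, 3, 6, 7] has size 4, forcing χ ≥ 4, and the coloring below uses 4 colors, so χ(G) = 4.
A valid 4-coloring: color 1: [0, 3, 4]; color 2: [7, 8, 9]; color 3: [1, 2, 5]; color 4: [6].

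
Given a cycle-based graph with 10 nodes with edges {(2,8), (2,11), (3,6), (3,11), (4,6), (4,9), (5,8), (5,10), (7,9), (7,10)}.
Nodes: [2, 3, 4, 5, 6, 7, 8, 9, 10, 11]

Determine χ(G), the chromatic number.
Clique number ω(G) = 2 (lower bound: χ ≥ ω).
The graph is bipartite (no odd cycle), so 2 colors suffice: χ(G) = 2.
A valid 2-coloring: color 1: [2, 3, 4, 5, 7]; color 2: [6, 8, 9, 10, 11].

χ(G) = 2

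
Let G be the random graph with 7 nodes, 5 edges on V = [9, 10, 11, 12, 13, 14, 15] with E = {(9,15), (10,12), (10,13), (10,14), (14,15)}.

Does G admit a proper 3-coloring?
Yes, G is 3-colorable

A valid 3-coloring: color 1: [10, 11, 15]; color 2: [9, 12, 13, 14].
(χ(G) = 2 ≤ 3.)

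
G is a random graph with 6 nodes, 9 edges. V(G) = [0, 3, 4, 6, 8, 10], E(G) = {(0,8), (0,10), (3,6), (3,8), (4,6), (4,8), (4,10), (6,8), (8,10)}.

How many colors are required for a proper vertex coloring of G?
χ(G) = 3

Clique number ω(G) = 3 (lower bound: χ ≥ ω).
The clique on [0, 8, 10] has size 3, forcing χ ≥ 3, and the coloring below uses 3 colors, so χ(G) = 3.
A valid 3-coloring: color 1: [8]; color 2: [6, 10]; color 3: [0, 3, 4].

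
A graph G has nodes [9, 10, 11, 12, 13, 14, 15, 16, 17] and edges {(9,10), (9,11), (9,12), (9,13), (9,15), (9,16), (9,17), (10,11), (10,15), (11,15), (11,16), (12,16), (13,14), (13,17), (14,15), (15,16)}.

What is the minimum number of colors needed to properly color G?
Clique number ω(G) = 4 (lower bound: χ ≥ ω).
The clique on [9, 11, 15, 16] has size 4, forcing χ ≥ 4, and the coloring below uses 4 colors, so χ(G) = 4.
A valid 4-coloring: color 1: [9, 14]; color 2: [12, 13, 15]; color 3: [11, 17]; color 4: [10, 16].

χ(G) = 4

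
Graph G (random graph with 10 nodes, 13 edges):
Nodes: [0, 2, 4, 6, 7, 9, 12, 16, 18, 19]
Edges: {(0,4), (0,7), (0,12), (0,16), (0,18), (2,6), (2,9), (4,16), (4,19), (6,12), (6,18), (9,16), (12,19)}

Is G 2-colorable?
The clique on vertices [0, 4, 16] has size 3 > 2, so it alone needs 3 colors.

No, G is not 2-colorable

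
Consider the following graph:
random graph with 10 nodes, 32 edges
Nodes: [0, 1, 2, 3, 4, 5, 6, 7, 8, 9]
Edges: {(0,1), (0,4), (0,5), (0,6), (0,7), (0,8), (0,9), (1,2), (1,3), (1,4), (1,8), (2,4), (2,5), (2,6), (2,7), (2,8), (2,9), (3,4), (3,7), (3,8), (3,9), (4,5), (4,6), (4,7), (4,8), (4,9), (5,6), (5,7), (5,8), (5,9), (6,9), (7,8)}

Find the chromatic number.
Clique number ω(G) = 5 (lower bound: χ ≥ ω).
The clique on [0, 4, 5, 7, 8] has size 5, forcing χ ≥ 5, and the coloring below uses 5 colors, so χ(G) = 5.
A valid 5-coloring: color 1: [4]; color 2: [1, 5]; color 3: [0, 2, 3]; color 4: [8, 9]; color 5: [6, 7].

χ(G) = 5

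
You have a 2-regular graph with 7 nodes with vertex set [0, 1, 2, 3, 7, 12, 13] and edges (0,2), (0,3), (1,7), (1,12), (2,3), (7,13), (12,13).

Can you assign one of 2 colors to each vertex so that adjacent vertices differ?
The clique on vertices [0, 2, 3] has size 3 > 2, so it alone needs 3 colors.

No, G is not 2-colorable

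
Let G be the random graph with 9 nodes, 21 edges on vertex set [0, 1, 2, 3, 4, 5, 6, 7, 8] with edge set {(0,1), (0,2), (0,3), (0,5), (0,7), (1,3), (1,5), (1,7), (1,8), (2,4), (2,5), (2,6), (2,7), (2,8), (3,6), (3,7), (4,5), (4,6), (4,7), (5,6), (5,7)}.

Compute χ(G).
Clique number ω(G) = 4 (lower bound: χ ≥ ω).
The clique on [0, 1, 3, 7] has size 4, forcing χ ≥ 4, and the coloring below uses 4 colors, so χ(G) = 4.
A valid 4-coloring: color 1: [1, 2]; color 2: [3, 5, 8]; color 3: [6, 7]; color 4: [0, 4].

χ(G) = 4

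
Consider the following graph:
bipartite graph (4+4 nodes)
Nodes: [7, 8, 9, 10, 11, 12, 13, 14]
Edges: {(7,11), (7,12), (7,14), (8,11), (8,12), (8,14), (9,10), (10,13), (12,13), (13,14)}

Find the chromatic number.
χ(G) = 2

Clique number ω(G) = 2 (lower bound: χ ≥ ω).
The graph is bipartite (no odd cycle), so 2 colors suffice: χ(G) = 2.
A valid 2-coloring: color 1: [10, 11, 12, 14]; color 2: [7, 8, 9, 13].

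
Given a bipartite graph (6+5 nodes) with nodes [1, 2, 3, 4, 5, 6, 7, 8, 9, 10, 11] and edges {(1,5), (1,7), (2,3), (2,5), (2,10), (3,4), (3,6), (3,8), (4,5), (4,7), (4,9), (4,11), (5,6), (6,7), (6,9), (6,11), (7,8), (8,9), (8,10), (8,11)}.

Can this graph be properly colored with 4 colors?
A valid 4-coloring: color 1: [1, 2, 4, 6, 8]; color 2: [3, 5, 7, 9, 10, 11].
(χ(G) = 2 ≤ 4.)

Yes, G is 4-colorable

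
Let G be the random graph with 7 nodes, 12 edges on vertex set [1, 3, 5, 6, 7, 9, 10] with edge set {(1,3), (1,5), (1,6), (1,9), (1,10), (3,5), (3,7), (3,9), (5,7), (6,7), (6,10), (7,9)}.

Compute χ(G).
Clique number ω(G) = 3 (lower bound: χ ≥ ω).
The clique on [1, 6, 10] has size 3, forcing χ ≥ 3, and the coloring below uses 3 colors, so χ(G) = 3.
A valid 3-coloring: color 1: [1, 7]; color 2: [3, 6]; color 3: [5, 9, 10].

χ(G) = 3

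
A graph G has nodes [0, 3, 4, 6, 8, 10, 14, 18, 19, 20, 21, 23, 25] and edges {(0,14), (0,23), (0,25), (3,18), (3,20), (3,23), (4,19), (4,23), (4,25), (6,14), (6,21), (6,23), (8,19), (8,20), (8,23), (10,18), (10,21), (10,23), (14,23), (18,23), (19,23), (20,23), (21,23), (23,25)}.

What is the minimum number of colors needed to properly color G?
Clique number ω(G) = 3 (lower bound: χ ≥ ω).
The clique on [0, 23, 25] has size 3, forcing χ ≥ 3, and the coloring below uses 3 colors, so χ(G) = 3.
A valid 3-coloring: color 1: [23]; color 2: [14, 18, 19, 20, 21, 25]; color 3: [0, 3, 4, 6, 8, 10].

χ(G) = 3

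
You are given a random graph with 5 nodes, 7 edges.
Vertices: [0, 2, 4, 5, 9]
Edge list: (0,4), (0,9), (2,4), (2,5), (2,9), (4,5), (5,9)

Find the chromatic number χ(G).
χ(G) = 3

Clique number ω(G) = 3 (lower bound: χ ≥ ω).
The clique on [2, 5, 9] has size 3, forcing χ ≥ 3, and the coloring below uses 3 colors, so χ(G) = 3.
A valid 3-coloring: color 1: [4, 9]; color 2: [0, 2]; color 3: [5].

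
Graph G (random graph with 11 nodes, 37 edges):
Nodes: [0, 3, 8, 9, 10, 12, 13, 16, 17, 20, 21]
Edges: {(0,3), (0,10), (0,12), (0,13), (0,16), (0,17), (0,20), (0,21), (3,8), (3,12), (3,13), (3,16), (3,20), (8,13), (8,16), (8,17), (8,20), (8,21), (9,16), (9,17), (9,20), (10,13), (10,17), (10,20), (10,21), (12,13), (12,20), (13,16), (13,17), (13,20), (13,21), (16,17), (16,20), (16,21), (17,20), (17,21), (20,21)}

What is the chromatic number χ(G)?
Clique number ω(G) = 6 (lower bound: χ ≥ ω).
The clique on [0, 13, 16, 17, 20, 21] has size 6, forcing χ ≥ 6, and the coloring below uses 6 colors, so χ(G) = 6.
A valid 6-coloring: color 1: [20]; color 2: [9, 13]; color 3: [3, 17]; color 4: [0, 8]; color 5: [10, 12, 16]; color 6: [21].

χ(G) = 6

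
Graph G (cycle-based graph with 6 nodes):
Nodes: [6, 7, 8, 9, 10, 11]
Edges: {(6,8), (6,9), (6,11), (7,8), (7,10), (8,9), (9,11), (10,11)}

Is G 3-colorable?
A valid 3-coloring: color 1: [8, 11]; color 2: [9, 10]; color 3: [6, 7].
(χ(G) = 3 ≤ 3.)

Yes, G is 3-colorable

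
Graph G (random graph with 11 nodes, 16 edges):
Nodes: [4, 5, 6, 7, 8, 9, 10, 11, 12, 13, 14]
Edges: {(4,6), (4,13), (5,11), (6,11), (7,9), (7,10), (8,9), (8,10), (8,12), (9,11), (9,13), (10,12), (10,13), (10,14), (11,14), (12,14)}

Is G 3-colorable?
Yes, G is 3-colorable

A valid 3-coloring: color 1: [5, 6, 9, 10]; color 2: [7, 11, 12, 13]; color 3: [4, 8, 14].
(χ(G) = 3 ≤ 3.)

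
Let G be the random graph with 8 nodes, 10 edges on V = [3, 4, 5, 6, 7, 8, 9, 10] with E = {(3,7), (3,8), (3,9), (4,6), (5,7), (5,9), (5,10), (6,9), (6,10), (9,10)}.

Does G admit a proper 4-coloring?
Yes, G is 4-colorable

A valid 4-coloring: color 1: [4, 7, 8, 9]; color 2: [3, 5, 6]; color 3: [10].
(χ(G) = 3 ≤ 4.)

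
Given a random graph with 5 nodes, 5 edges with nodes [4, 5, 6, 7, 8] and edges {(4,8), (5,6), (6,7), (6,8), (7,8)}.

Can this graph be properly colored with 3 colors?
Yes, G is 3-colorable

A valid 3-coloring: color 1: [4, 6]; color 2: [5, 8]; color 3: [7].
(χ(G) = 3 ≤ 3.)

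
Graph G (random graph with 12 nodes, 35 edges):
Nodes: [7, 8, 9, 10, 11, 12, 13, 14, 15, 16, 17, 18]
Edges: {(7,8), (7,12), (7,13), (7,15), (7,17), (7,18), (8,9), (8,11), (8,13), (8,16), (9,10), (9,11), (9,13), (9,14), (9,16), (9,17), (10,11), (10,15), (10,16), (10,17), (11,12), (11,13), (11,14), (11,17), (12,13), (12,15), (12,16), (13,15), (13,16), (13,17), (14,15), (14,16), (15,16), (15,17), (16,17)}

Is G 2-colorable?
No, G is not 2-colorable

The clique on vertices [9, 10, 16, 17] has size 4 > 2, so it alone needs 4 colors.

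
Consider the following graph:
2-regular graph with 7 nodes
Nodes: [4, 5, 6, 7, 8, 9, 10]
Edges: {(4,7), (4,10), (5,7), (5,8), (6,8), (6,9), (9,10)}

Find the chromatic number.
Clique number ω(G) = 2 (lower bound: χ ≥ ω).
Odd cycle [9, 10, 4, 7, 5, 8, 6] needs 3 colors (χ ≥ 3).
The coloring below uses 3 colors, so χ(G) = 3.
A valid 3-coloring: color 1: [7, 8, 10]; color 2: [4, 5, 6]; color 3: [9].

χ(G) = 3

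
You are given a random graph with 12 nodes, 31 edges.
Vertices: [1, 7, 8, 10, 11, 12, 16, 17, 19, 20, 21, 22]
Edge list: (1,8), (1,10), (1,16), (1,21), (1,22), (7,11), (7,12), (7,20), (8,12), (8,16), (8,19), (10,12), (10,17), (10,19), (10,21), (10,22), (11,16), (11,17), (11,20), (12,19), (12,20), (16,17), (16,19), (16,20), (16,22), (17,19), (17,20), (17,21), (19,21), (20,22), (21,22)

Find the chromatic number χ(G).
Clique number ω(G) = 4 (lower bound: χ ≥ ω).
The clique on [1, 10, 21, 22] has size 4, forcing χ ≥ 4, and the coloring below uses 4 colors, so χ(G) = 4.
A valid 4-coloring: color 1: [7, 10, 16]; color 2: [1, 19, 20]; color 3: [12, 17, 22]; color 4: [8, 11, 21].

χ(G) = 4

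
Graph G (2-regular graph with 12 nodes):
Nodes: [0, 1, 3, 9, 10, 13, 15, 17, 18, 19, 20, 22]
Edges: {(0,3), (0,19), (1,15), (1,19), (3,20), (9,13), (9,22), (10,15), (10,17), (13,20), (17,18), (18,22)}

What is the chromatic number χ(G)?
χ(G) = 2

Clique number ω(G) = 2 (lower bound: χ ≥ ω).
The graph is bipartite (no odd cycle), so 2 colors suffice: χ(G) = 2.
A valid 2-coloring: color 1: [3, 13, 15, 17, 19, 22]; color 2: [0, 1, 9, 10, 18, 20].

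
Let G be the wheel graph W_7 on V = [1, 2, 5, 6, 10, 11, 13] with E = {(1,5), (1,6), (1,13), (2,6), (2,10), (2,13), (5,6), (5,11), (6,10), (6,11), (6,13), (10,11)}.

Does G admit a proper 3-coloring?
Yes, G is 3-colorable

A valid 3-coloring: color 1: [6]; color 2: [5, 10, 13]; color 3: [1, 2, 11].
(χ(G) = 3 ≤ 3.)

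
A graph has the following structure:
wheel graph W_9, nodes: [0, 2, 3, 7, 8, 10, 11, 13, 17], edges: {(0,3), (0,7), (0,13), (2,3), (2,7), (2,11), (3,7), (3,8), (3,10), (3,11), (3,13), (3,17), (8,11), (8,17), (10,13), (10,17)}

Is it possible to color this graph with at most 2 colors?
The clique on vertices [0, 3, 13] has size 3 > 2, so it alone needs 3 colors.

No, G is not 2-colorable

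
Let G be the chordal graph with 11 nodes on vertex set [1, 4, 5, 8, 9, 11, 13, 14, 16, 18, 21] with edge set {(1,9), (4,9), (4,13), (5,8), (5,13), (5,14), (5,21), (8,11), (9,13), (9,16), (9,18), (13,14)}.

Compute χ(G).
χ(G) = 3

Clique number ω(G) = 3 (lower bound: χ ≥ ω).
The clique on [5, 13, 14] has size 3, forcing χ ≥ 3, and the coloring below uses 3 colors, so χ(G) = 3.
A valid 3-coloring: color 1: [5, 9, 11]; color 2: [1, 8, 13, 16, 18, 21]; color 3: [4, 14].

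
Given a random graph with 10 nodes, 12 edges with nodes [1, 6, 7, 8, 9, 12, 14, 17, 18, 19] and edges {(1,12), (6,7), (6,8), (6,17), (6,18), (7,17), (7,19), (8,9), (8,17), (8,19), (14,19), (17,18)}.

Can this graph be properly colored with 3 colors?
A valid 3-coloring: color 1: [1, 9, 17, 19]; color 2: [7, 8, 12, 14, 18]; color 3: [6].
(χ(G) = 3 ≤ 3.)

Yes, G is 3-colorable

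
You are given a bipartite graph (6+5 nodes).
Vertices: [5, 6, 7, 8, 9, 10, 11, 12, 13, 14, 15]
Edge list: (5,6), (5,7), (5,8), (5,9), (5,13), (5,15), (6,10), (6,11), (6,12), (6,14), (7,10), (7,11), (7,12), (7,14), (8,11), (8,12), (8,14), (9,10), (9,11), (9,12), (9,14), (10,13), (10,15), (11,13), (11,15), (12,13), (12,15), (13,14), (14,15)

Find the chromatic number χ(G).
χ(G) = 2

Clique number ω(G) = 2 (lower bound: χ ≥ ω).
The graph is bipartite (no odd cycle), so 2 colors suffice: χ(G) = 2.
A valid 2-coloring: color 1: [5, 10, 11, 12, 14]; color 2: [6, 7, 8, 9, 13, 15].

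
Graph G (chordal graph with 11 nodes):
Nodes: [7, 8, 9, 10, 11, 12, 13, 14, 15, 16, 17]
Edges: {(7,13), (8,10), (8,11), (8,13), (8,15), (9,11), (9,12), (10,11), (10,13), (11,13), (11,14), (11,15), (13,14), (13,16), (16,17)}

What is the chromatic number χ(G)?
Clique number ω(G) = 4 (lower bound: χ ≥ ω).
The clique on [8, 10, 11, 13] has size 4, forcing χ ≥ 4, and the coloring below uses 4 colors, so χ(G) = 4.
A valid 4-coloring: color 1: [7, 11, 12, 16]; color 2: [9, 13, 15, 17]; color 3: [8, 14]; color 4: [10].

χ(G) = 4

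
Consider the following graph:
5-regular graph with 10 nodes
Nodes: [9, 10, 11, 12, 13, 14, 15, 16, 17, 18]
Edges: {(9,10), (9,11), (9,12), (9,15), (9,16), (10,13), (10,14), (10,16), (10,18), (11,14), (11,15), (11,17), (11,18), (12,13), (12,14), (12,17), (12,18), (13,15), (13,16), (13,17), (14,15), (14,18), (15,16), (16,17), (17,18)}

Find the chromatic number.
χ(G) = 4

Clique number ω(G) = 3 (lower bound: χ ≥ ω).
Suppose a proper 3-coloring c exists. The clique [9, 10, 16] takes 3 distinct colors; by symmetry let c(9) = 1, c(10) = 2, c(16) = 3.
- Vertex 13: neighbors [10, 16] already have colors [2, 3] ⇒ c(13) = 1.
- Vertex 17: neighbors [13, 16] already have colors [1, 3] ⇒ c(17) = 2.
- Vertex 11: neighbors [9, 17] already have colors [1, 2] ⇒ c(11) = 3.
- Vertex 14: neighbors [10, 11] already have colors [2, 3] ⇒ c(14) = 1.
- Vertex 18: neighbors [14, 10, 11] already have colors [1, 2, 3] — all 3 colors blocked. Contradiction.
The forced assignments end in a contradiction, so G has no proper 3-coloring (χ ≥ 4).
The coloring below uses 4 colors, so χ(G) = 4.
A valid 4-coloring: color 1: [10, 12, 15]; color 2: [16, 18]; color 3: [9, 14, 17]; color 4: [11, 13].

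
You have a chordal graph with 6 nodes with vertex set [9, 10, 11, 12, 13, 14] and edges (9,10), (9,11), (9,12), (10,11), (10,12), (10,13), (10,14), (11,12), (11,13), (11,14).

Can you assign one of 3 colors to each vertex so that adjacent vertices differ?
The clique on vertices [9, 10, 11, 12] has size 4 > 3, so it alone needs 4 colors.

No, G is not 3-colorable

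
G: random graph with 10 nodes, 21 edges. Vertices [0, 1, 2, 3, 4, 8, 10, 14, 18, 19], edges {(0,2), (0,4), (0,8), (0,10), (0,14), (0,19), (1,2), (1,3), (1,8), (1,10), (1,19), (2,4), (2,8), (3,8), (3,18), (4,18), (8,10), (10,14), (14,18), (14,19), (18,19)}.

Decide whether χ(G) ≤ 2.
The clique on vertices [0, 14, 19] has size 3 > 2, so it alone needs 3 colors.

No, G is not 2-colorable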